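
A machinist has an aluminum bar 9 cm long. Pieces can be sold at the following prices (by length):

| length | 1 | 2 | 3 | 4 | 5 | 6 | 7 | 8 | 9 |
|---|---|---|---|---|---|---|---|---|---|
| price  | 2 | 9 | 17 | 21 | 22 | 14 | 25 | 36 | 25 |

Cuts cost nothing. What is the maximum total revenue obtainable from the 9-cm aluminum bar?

51

Let v[k] be the best obtainable value from length k. For each k, try every first piece i and keep the best of price[i] + v[k−i].
v[1] = 2
v[2] = max(2+2, 9+0) = 9
v[3] = max(2+9, 9+2, 17+0) = 17
v[4] = max(2+17, 9+9, 17+2, 21+0) = 21
v[5] = max(2+21, 9+17, 17+9, 21+2, 22+0) = 26
v[6] = max(2+26, 9+21, 17+17, 21+9, 22+2, 14+0) = 34
v[7] = max(2+34, 9+26, 17+21, …, 14+2, 25+0) = 38
v[8] = max(2+38, 9+34, 17+26, …, 25+2, 36+0) = 43
v[9] = max(2+43, 9+38, 17+34, …, 36+2, 25+0) = 51
One optimal cutting: 3 + 3 + 3 → $17 + $17 + $17 = $51.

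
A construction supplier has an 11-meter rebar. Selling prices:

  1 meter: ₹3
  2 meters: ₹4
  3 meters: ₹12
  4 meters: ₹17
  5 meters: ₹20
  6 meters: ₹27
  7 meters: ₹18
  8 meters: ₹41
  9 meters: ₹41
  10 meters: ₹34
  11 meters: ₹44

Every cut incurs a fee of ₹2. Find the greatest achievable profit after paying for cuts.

Consider every possible first cut. net[k] is the best of p[i]+net[k−i] over all sellable i≤k, charging 2 whenever i<k.
net[1] = 3
net[2] = max(3+3-2, 4+0) = 4
net[3] = max(3+4-2, 4+3-2, 12+0) = 12
net[4] = max(3+12-2, 4+4-2, 12+3-2, 17+0) = 17
net[5] = max(3+17-2, 4+12-2, 12+4-2, 17+3-2, 20+0) = 20
net[6] = max(3+20-2, 4+17-2, 12+12-2, 17+4-2, 20+3-2, 27+0) = 27
net[7] = max(3+27-2, 4+20-2, 12+17-2, …, 27+3-2, 18+0) = 28
net[8] = max(3+28-2, 4+27-2, 12+20-2, …, 18+3-2, 41+0) = 41
net[9] = max(3+41-2, 4+28-2, 12+27-2, …, 41+3-2, 41+0) = 42
net[10] = max(3+42-2, 4+41-2, 12+28-2, …, 41+3-2, 34+0) = 43
net[11] = max(3+43-2, 4+42-2, 12+41-2, …, 34+3-2, 44+0) = 51
One optimal plan: pieces 8 + 3 (1 cut) → ₹53 − ₹2 = ₹51.

51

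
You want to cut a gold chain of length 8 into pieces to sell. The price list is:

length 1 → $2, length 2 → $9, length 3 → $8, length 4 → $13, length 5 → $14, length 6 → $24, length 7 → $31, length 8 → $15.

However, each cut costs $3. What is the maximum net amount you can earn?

Build v[k] bottom-up: v[k] = max over allowed piece i of (p[i] + v[k−i]) − 3 per cut.
v[1] = 2
v[2] = 9
v[3] = 8  (first piece 1, then v[2]=9)
v[4] = 15  (first piece 2, then v[2]=9)
v[5] = 14  (first piece 1, then v[4]=15)
v[6] = 24
v[7] = 31
v[8] = 30  (first piece 1, then v[7]=31)
One optimal plan: pieces 7 + 1 (1 cut) → $33 − $3 = $30.

30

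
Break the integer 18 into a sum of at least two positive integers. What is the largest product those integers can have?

Define prod[k] = max over 1≤i<k of i · max(k−i, prod[k−i]); the inner max lets the remainder stay uncut if that's better.
prod[2] = 1*max(1,0) = 1*1 = 1
prod[3] = max(1*2, 2*1) = 2
prod[4] = max(1*3, 2*2, 3*1) = 4
prod[5] = max(1*4, 2*3, 3*2, 4*1) = 6
prod[6] = max(1*6, 2*4, 3*3, 4*2, 5*1) = 9
prod[7] = max(1*9, 2*6, 3*4, 4*3, 5*2, 6*1) = 12
prod[8] = max(1*12, 2*9, 3*6, …, 6*2, 7*1) = 18
prod[9] = max(1*18, 2*12, 3*9, …, 7*2, 8*1) = 27
prod[10] = max(1*27, 2*18, 3*12, …, 8*2, 9*1) = 36
prod[11] = max(1*36, 2*27, 3*18, …, 9*2, 10*1) = 54
prod[12] = max(1*54, 2*36, 3*27, …, 10*2, 11*1) = 81
prod[13] = max(1*81, 2*54, 3*36, …, 11*2, 12*1) = 108
prod[14] = max(1*108, 2*81, 3*54, …, 12*2, 13*1) = 162
prod[15] = max(1*162, 2*108, 3*81, …, 13*2, 14*1) = 243
prod[16] = max(1*243, 2*162, 3*108, …, 14*2, 15*1) = 324
prod[17] = max(1*324, 2*243, 3*162, …, 15*2, 16*1) = 486
prod[18] = max(1*486, 2*324, 3*243, …, 16*2, 17*1) = 729
One optimal split: 3 + 3 + 3 + 3 + 3 + 3; product 3*3*3*3*3*3 = 729.

729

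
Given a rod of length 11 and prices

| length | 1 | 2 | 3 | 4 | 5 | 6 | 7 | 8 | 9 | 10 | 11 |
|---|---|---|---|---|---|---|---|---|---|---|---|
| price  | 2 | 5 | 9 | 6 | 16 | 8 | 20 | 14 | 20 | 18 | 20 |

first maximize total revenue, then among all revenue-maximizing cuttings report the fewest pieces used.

Consider every possible first cut. r[k] is the best of p[i]+r[k−i] over all sellable i≤k.
r[1] = 2
r[2] = max(2+2, 5+0) = 5
r[3] = max(2+5, 5+2, 9+0) = 9
r[4] = max(2+9, 5+5, 9+2, 6+0) = 11
r[5] = max(2+11, 5+9, 9+5, 6+2, 16+0) = 16
r[6] = max(2+16, 5+11, 9+9, 6+5, 16+2, 8+0) = 18
r[7] = max(2+18, 5+16, 9+11, …, 8+2, 20+0) = 21
r[8] = max(2+21, 5+18, 9+16, …, 20+2, 14+0) = 25
r[9] = max(2+25, 5+21, 9+18, …, 14+2, 20+0) = 27
r[10] = max(2+27, 5+25, 9+21, …, 20+2, 18+0) = 32
r[11] = max(2+32, 5+27, 9+25, …, 18+2, 20+0) = 34
Maximum revenue is 34.
Now minimize piece count subject to staying optimal: for each k, pieces[k] = 1 + min over i with p[i]+r[k−i]=r[k] of pieces[k−i].
pieces[8] = 2
pieces[9] = 3
pieces[10] = 2
pieces[11] = 3

3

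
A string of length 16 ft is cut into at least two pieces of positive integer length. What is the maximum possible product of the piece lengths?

Fill m[k] for k=2..16: at each k try every first piece i and multiply by the better of (k−i) uncut or m[k−i].
m[2] = 1×max(1,0) = 1×1 = 1
m[3] = 1×max(2,1) = 1×2 = 2
m[4] = 2×max(2,1) = 2×2 = 4
m[5] = 2×max(3,2) = 2×3 = 6
m[6] = 3×max(3,2) = 3×3 = 9
m[7] = 2×max(5,6) = 2×6 = 12
m[8] = 2×max(6,9) = 2×9 = 18
m[9] = 3×max(6,9) = 3×9 = 27
m[10] = 2×max(8,18) = 2×18 = 36
m[11] = 2×max(9,27) = 2×27 = 54
m[12] = 3×max(9,27) = 3×27 = 81
m[13] = 2×max(11,54) = 2×54 = 108
m[14] = 2×max(12,81) = 2×81 = 162
m[15] = 3×max(12,81) = 3×81 = 243
m[16] = 2×max(14,162) = 2×162 = 324
One optimal split: 3 + 3 + 3 + 3 + 2 + 2; product 3×3×3×3×2×2 = 324.

324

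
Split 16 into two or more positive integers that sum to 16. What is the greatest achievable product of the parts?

Define g[k] = max over 1≤i<k of i · max(k−i, g[k−i]); the inner max lets the remainder stay uncut if that's better.
g[2] = 1·max(1,0) = 1·1 = 1
g[3] = 1·max(2,1) = 1·2 = 2
g[4] = 2·max(2,1) = 2·2 = 4
g[5] = 2·max(3,2) = 2·3 = 6
g[6] = 3·max(3,2) = 3·3 = 9
g[7] = 2·max(5,6) = 2·6 = 12
g[8] = 2·max(6,9) = 2·9 = 18
g[9] = 3·max(6,9) = 3·9 = 27
g[10] = 2·max(8,18) = 2·18 = 36
g[11] = 2·max(9,27) = 2·27 = 54
g[12] = 3·max(9,27) = 3·27 = 81
g[13] = 2·max(11,54) = 2·54 = 108
g[14] = 2·max(12,81) = 2·81 = 162
g[15] = 3·max(12,81) = 3·81 = 243
g[16] = 2·max(14,162) = 2·162 = 324
One optimal split: 3 + 3 + 3 + 3 + 2 + 2; product 3·3·3·3·2·2 = 324.

324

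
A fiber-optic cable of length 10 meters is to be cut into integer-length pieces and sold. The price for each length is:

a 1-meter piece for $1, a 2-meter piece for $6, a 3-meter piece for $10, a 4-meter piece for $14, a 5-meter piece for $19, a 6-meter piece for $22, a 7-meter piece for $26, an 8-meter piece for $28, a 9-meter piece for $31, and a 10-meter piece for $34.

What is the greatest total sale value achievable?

38

Consider every possible first cut. v[k] is the best of p[i]+v[k−i] over all sellable i≤k.
v[1] = 1
v[2] = 6
v[3] = 10
v[4] = 14
v[5] = 19
v[6] = 22
v[7] = 26
v[8] = 29  (first piece 3, then v[5]=19)
v[9] = 33  (first piece 4, then v[5]=19)
v[10] = 38  (first piece 5, then v[5]=19)
One optimal cutting: 5 + 5 → $19 + $19 = $38.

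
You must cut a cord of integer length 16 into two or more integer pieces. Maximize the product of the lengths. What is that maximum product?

Let g[k] be the best product for length k (with at least one cut). For each first piece i, the rest contributes max(k−i, g[k−i]).
g[2] = 1*max(1,0) = 1*1 = 1
g[3] = 1*max(2,1) = 1*2 = 2
g[4] = 2*max(2,1) = 2*2 = 4
g[5] = 2*max(3,2) = 2*3 = 6
g[6] = 3*max(3,2) = 3*3 = 9
g[7] = 2*max(5,6) = 2*6 = 12
g[8] = 2*max(6,9) = 2*9 = 18
g[9] = 3*max(6,9) = 3*9 = 27
g[10] = 2*max(8,18) = 2*18 = 36
g[11] = 2*max(9,27) = 2*27 = 54
g[12] = 3*max(9,27) = 3*27 = 81
g[13] = 2*max(11,54) = 2*54 = 108
g[14] = 2*max(12,81) = 2*81 = 162
g[15] = 3*max(12,81) = 3*81 = 243
g[16] = 2*max(14,162) = 2*162 = 324
One optimal split: 3 + 3 + 3 + 3 + 2 + 2; product 3*3*3*3*2*2 = 324.

324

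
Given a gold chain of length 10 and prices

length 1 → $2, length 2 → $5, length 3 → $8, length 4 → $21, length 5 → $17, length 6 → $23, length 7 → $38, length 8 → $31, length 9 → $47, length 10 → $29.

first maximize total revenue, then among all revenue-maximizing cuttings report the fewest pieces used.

2

Consider every possible first cut. r[k] is the best of p[i]+r[k−i] over all sellable i≤k.
r[1] = 2
r[2] = max(2+2, 5+0) = 5
r[3] = max(2+5, 5+2, 8+0) = 8
r[4] = max(2+8, 5+5, 8+2, 21+0) = 21
r[5] = max(2+21, 5+8, 8+5, 21+2, 17+0) = 23
r[6] = max(2+23, 5+21, 8+8, 21+5, 17+2, 23+0) = 26
r[7] = max(2+26, 5+23, 8+21, …, 23+2, 38+0) = 38
r[8] = max(2+38, 5+26, 8+23, …, 38+2, 31+0) = 42
r[9] = max(2+42, 5+38, 8+26, …, 31+2, 47+0) = 47
r[10] = max(2+47, 5+42, 8+38, …, 47+2, 29+0) = 49
Maximum revenue is $49.
Now minimize piece count subject to staying optimal: for each k, pieces[k] = 1 + min over i with p[i]+r[k−i]=r[k] of pieces[k−i].
pieces[7] = 1
pieces[8] = 2
pieces[9] = 1
pieces[10] = 2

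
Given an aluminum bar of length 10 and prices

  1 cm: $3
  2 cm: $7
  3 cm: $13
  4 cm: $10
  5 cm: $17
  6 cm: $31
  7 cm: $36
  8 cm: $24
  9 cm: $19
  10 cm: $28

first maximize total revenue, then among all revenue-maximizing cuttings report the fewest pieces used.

2

Build r[k] bottom-up: r[k] = max over allowed piece i of (p[i] + r[k−i]).
r[1] = 3
r[2] = 7
r[3] = 13
r[4] = 16  (first piece 1, then r[3]=13)
r[5] = 20  (first piece 2, then r[3]=13)
r[6] = 31
r[7] = 36
r[8] = 39  (first piece 1, then r[7]=36)
r[9] = 44  (first piece 3, then r[6]=31)
r[10] = 49  (first piece 3, then r[7]=36)
Maximum revenue is $49.
Now minimize piece count subject to staying optimal: for each k, pieces[k] = 1 + min over i with p[i]+r[k−i]=r[k] of pieces[k−i].
pieces[7] = 1
pieces[8] = 2
pieces[9] = 2
pieces[10] = 2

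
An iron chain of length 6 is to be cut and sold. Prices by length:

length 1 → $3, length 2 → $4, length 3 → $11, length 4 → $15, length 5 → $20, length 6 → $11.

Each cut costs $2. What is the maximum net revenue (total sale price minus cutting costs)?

21

Let v[k] be the best obtainable value from length k. For each k, try every first piece i and keep the best of price[i] + v[k−i] minus the 2 cut fee when i<k.
v[1] = 3
v[2] = 4  (first piece 1, then v[1]=3)
v[3] = 11
v[4] = 15
v[5] = 20
v[6] = 21  (first piece 1, then v[5]=20)
One optimal plan: pieces 5 + 1 (1 cut) → $23 − $2 = $21.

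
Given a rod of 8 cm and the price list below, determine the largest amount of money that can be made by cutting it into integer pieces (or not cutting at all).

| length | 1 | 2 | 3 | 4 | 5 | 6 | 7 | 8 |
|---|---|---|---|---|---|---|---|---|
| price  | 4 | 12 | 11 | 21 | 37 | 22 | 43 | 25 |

Consider every possible first cut. R[k] is the best of p[i]+R[k−i] over all sellable i≤k.
R[1] = 4
R[2] = max(4+4, 12+0) = 12
R[3] = max(4+12, 12+4, 11+0) = 16
R[4] = max(4+16, 12+12, 11+4, 21+0) = 24
R[5] = max(4+24, 12+16, 11+12, 21+4, 37+0) = 37
R[6] = max(4+37, 12+24, 11+16, 21+12, 37+4, 22+0) = 41
R[7] = max(4+41, 12+37, 11+24, …, 22+4, 43+0) = 49
R[8] = max(4+49, 12+41, 11+37, …, 43+4, 25+0) = 53
One optimal cutting: 5 + 2 + 1 → $37 + $12 + $4 = $53.

53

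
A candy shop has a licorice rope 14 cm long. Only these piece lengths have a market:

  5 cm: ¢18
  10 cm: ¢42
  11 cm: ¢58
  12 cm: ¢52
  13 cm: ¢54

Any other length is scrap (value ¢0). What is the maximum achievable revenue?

Consider every possible first cut. r[k] is the best of p[i]+r[k−i] over all sellable i≤k.
r[1] = 0
r[2] = 0
r[3] = 0
r[4] = 0
r[5] = 18
r[6] = 18
r[7] = 18
r[8] = 18
r[9] = 18
r[10] = 42
r[11] = 58
r[12] = 58
r[13] = 58
r[14] = 58
One optimal cutting: pieces 11 with 3 cm of scrap → ¢58.

58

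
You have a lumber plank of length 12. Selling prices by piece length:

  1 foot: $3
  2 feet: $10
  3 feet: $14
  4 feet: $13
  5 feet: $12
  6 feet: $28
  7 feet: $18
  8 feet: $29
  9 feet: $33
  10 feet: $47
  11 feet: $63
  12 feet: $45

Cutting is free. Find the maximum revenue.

Build v[k] bottom-up: v[k] = max over allowed piece i of (p[i] + v[k−i]).
v[1] = 3
v[2] = max(3+3, 10+0) = 10
v[3] = max(3+10, 10+3, 14+0) = 14
v[4] = max(3+14, 10+10, 14+3, 13+0) = 20
v[5] = max(3+20, 10+14, 14+10, 13+3, 12+0) = 24
v[6] = max(3+24, 10+20, 14+14, 13+10, 12+3, 28+0) = 30
v[7] = max(3+30, 10+24, 14+20, …, 28+3, 18+0) = 34
v[8] = max(3+34, 10+30, 14+24, …, 18+3, 29+0) = 40
v[9] = max(3+40, 10+34, 14+30, …, 29+3, 33+0) = 44
v[10] = max(3+44, 10+40, 14+34, …, 33+3, 47+0) = 50
v[11] = max(3+50, 10+44, 14+40, …, 47+3, 63+0) = 63
v[12] = max(3+63, 10+50, 14+44, …, 63+3, 45+0) = 66
One optimal cutting: 11 + 1 → $63 + $3 = $66.

66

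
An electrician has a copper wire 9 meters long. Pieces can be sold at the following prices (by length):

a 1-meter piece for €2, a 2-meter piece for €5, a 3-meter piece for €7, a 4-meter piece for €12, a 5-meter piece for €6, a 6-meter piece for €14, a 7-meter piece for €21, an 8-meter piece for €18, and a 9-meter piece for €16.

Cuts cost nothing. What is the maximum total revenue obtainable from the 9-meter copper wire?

26

Let r[k] be the best obtainable value from length k. For each k, try every first piece i and keep the best of price[i] + r[k−i].
r[1] = 2
r[2] = 5
r[3] = 7  (first piece 1, then r[2]=5)
r[4] = 12
r[5] = 14  (first piece 1, then r[4]=12)
r[6] = 17  (first piece 2, then r[4]=12)
r[7] = 21
r[8] = 24  (first piece 4, then r[4]=12)
r[9] = 26  (first piece 1, then r[8]=24)
One optimal cutting: 4 + 4 + 1 → €12 + €12 + €2 = €26.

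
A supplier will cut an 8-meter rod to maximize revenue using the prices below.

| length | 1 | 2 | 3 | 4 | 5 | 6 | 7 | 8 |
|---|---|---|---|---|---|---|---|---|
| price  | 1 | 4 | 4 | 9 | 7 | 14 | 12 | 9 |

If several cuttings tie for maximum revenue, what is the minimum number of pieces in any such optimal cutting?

Let r[k] be the best obtainable value from length k. For each k, try every first piece i and keep the best of price[i] + r[k−i].
r[1] = 1
r[2] = 4
r[3] = 5  (first piece 1, then r[2]=4)
r[4] = 9
r[5] = 10  (first piece 1, then r[4]=9)
r[6] = 14
r[7] = 15  (first piece 1, then r[6]=14)
r[8] = 18  (first piece 2, then r[6]=14)
Maximum revenue is 18.
Now minimize piece count subject to staying optimal: for each k, pieces[k] = 1 + min over i with p[i]+r[k−i]=r[k] of pieces[k−i].
pieces[5] = 2
pieces[6] = 1
pieces[7] = 2
pieces[8] = 2

2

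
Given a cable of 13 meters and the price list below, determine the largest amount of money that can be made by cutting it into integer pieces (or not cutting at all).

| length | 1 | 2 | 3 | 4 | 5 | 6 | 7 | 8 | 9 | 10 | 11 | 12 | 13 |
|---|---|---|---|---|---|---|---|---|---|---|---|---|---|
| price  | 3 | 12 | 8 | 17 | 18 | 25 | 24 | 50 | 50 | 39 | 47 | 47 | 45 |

77

Let v[k] be the best obtainable value from length k. For each k, try every first piece i and keep the best of price[i] + v[k−i].
v[1] = 3
v[2] = max(3+3, 12+0) = 12
v[3] = max(3+12, 12+3, 8+0) = 15
v[4] = max(3+15, 12+12, 8+3, 17+0) = 24
v[5] = max(3+24, 12+15, 8+12, 17+3, 18+0) = 27
v[6] = max(3+27, 12+24, 8+15, 17+12, 18+3, 25+0) = 36
v[7] = max(3+36, 12+27, 8+24, …, 25+3, 24+0) = 39
v[8] = max(3+39, 12+36, 8+27, …, 24+3, 50+0) = 50
v[9] = max(3+50, 12+39, 8+36, …, 50+3, 50+0) = 53
v[10] = max(3+53, 12+50, 8+39, …, 50+3, 39+0) = 62
v[11] = max(3+62, 12+53, 8+50, …, 39+3, 47+0) = 65
v[12] = max(3+65, 12+62, 8+53, …, 47+3, 47+0) = 74
v[13] = max(3+74, 12+65, 8+62, …, 47+3, 45+0) = 77
One optimal cutting: 8 + 2 + 2 + 1 → $50 + $12 + $12 + $3 = $77.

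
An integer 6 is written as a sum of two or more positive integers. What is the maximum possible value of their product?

Define f[k] = max over 1≤i<k of i · max(k−i, f[k−i]); the inner max lets the remainder stay uncut if that's better.
f[2] = 1×max(1,0) = 1×1 = 1
f[3] = 1×max(2,1) = 1×2 = 2
f[4] = 2×max(2,1) = 2×2 = 4
f[5] = 2×max(3,2) = 2×3 = 6
f[6] = 3×max(3,2) = 3×3 = 9
One optimal split: 3 + 3; product 3×3 = 9.

9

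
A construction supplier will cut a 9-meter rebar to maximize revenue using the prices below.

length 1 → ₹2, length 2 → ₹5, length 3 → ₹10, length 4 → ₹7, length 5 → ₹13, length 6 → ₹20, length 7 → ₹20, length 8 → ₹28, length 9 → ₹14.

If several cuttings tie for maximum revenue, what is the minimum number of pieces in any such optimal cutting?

Consider every possible first cut. r[k] is the best of p[i]+r[k−i] over all sellable i≤k.
r[1] = 2
r[2] = max(2+2, 5+0) = 5
r[3] = max(2+5, 5+2, 10+0) = 10
r[4] = max(2+10, 5+5, 10+2, 7+0) = 12
r[5] = max(2+12, 5+10, 10+5, 7+2, 13+0) = 15
r[6] = max(2+15, 5+12, 10+10, 7+5, 13+2, 20+0) = 20
r[7] = max(2+20, 5+15, 10+12, …, 20+2, 20+0) = 22
r[8] = max(2+22, 5+20, 10+15, …, 20+2, 28+0) = 28
r[9] = max(2+28, 5+22, 10+20, …, 28+2, 14+0) = 30
Maximum revenue is ₹30.
Now minimize piece count subject to staying optimal: for each k, pieces[k] = 1 + min over i with p[i]+r[k−i]=r[k] of pieces[k−i].
pieces[6] = 1
pieces[7] = 2
pieces[8] = 1
pieces[9] = 2

2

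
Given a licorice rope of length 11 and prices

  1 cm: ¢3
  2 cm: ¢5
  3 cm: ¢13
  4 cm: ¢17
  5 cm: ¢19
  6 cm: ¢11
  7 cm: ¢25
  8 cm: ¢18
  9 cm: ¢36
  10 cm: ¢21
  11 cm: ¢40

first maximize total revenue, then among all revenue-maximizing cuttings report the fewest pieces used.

3

Build r[k] bottom-up: r[k] = max over allowed piece i of (p[i] + r[k−i]).
r[1] = 3
r[2] = 6  (first piece 1, then r[1]=3)
r[3] = 13
r[4] = 17
r[5] = 20  (first piece 1, then r[4]=17)
r[6] = 26  (first piece 3, then r[3]=13)
r[7] = 30  (first piece 3, then r[4]=17)
r[8] = 34  (first piece 4, then r[4]=17)
r[9] = 39  (first piece 3, then r[6]=26)
r[10] = 43  (first piece 3, then r[7]=30)
r[11] = 47  (first piece 3, then r[8]=34)
Maximum revenue is ¢47.
Now minimize piece count subject to staying optimal: for each k, pieces[k] = 1 + min over i with p[i]+r[k−i]=r[k] of pieces[k−i].
pieces[8] = 2
pieces[9] = 3
pieces[10] = 3
pieces[11] = 3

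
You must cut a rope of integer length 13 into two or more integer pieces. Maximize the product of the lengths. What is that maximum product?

Define g[k] = max over 1≤i<k of i · max(k−i, g[k−i]); the inner max lets the remainder stay uncut if that's better.
g[2] = 1·max(1,0) = 1·1 = 1
g[3] = max(1·2, 2·1) = 2
g[4] = max(1·3, 2·2, 3·1) = 4
g[5] = max(1·4, 2·3, 3·2, 4·1) = 6
g[6] = max(1·6, 2·4, 3·3, 4·2, 5·1) = 9
g[7] = max(1·9, 2·6, 3·4, 4·3, 5·2, 6·1) = 12
g[8] = max(1·12, 2·9, 3·6, …, 6·2, 7·1) = 18
g[9] = max(1·18, 2·12, 3·9, …, 7·2, 8·1) = 27
g[10] = max(1·27, 2·18, 3·12, …, 8·2, 9·1) = 36
g[11] = max(1·36, 2·27, 3·18, …, 9·2, 10·1) = 54
g[12] = max(1·54, 2·36, 3·27, …, 10·2, 11·1) = 81
g[13] = max(1·81, 2·54, 3·36, …, 11·2, 12·1) = 108
One optimal split: 3 + 3 + 3 + 2 + 2; product 3·3·3·2·2 = 108.

108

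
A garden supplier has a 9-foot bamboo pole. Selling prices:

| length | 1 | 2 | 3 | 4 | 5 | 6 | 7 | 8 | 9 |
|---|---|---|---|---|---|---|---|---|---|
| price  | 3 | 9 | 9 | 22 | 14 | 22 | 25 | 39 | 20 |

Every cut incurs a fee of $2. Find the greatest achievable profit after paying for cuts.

43

Build v[k] bottom-up: v[k] = max over allowed piece i of (p[i] + v[k−i]) − 2 per cut.
v[1] = 3
v[2] = max(3+3-2, 9+0) = 9
v[3] = max(3+9-2, 9+3-2, 9+0) = 10
v[4] = max(3+10-2, 9+9-2, 9+3-2, 22+0) = 22
v[5] = max(3+22-2, 9+10-2, 9+9-2, 22+3-2, 14+0) = 23
v[6] = max(3+23-2, 9+22-2, 9+10-2, 22+9-2, 14+3-2, 22+0) = 29
v[7] = max(3+29-2, 9+23-2, 9+22-2, …, 22+3-2, 25+0) = 30
v[8] = max(3+30-2, 9+29-2, 9+23-2, …, 25+3-2, 39+0) = 42
v[9] = max(3+42-2, 9+30-2, 9+29-2, …, 39+3-2, 20+0) = 43
One optimal plan: pieces 4 + 4 + 1 (2 cuts) → $47 − $4 = $43.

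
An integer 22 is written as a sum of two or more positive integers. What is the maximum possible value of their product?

Fill g[k] for k=2..22: at each k try every first piece i and multiply by the better of (k−i) uncut or g[k−i].
g[2] = 1×max(1,0) = 1×1 = 1
g[3] = max(1×2, 2×1) = 2
g[4] = max(1×3, 2×2, 3×1) = 4
g[5] = max(1×4, 2×3, 3×2, 4×1) = 6
g[6] = max(1×6, 2×4, 3×3, 4×2, 5×1) = 9
g[7] = max(1×9, 2×6, 3×4, 4×3, 5×2, 6×1) = 12
g[8] = max(1×12, 2×9, 3×6, …, 6×2, 7×1) = 18
g[9] = max(1×18, 2×12, 3×9, …, 7×2, 8×1) = 27
g[10] = max(1×27, 2×18, 3×12, …, 8×2, 9×1) = 36
g[11] = max(1×36, 2×27, 3×18, …, 9×2, 10×1) = 54
g[12] = max(1×54, 2×36, 3×27, …, 10×2, 11×1) = 81
g[13] = max(1×81, 2×54, 3×36, …, 11×2, 12×1) = 108
g[14] = max(1×108, 2×81, 3×54, …, 12×2, 13×1) = 162
g[15] = max(1×162, 2×108, 3×81, …, 13×2, 14×1) = 243
g[16] = max(1×243, 2×162, 3×108, …, 14×2, 15×1) = 324
g[17] = max(1×324, 2×243, 3×162, …, 15×2, 16×1) = 486
g[18] = max(1×486, 2×324, 3×243, …, 16×2, 17×1) = 729
g[19] = max(1×729, 2×486, 3×324, …, 17×2, 18×1) = 972
g[20] = max(1×972, 2×729, 3×486, …, 18×2, 19×1) = 1458
g[21] = max(1×1458, 2×972, 3×729, …, 19×2, 20×1) = 2187
g[22] = max(1×2187, 2×1458, 3×972, …, 20×2, 21×1) = 2916
One optimal split: 3 + 3 + 3 + 3 + 3 + 3 + 2 + 2; product 3×3×3×3×3×3×2×2 = 2916.

2916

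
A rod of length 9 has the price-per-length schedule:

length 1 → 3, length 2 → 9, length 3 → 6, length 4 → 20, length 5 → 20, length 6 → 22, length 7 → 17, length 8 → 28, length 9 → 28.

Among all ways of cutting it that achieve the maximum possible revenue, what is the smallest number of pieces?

3

Let r[k] be the best obtainable value from length k. For each k, try every first piece i and keep the best of price[i] + r[k−i].
r[1] = 3
r[2] = 9
r[3] = 12  (first piece 1, then r[2]=9)
r[4] = 20
r[5] = 23  (first piece 1, then r[4]=20)
r[6] = 29  (first piece 2, then r[4]=20)
r[7] = 32  (first piece 1, then r[6]=29)
r[8] = 40  (first piece 4, then r[4]=20)
r[9] = 43  (first piece 1, then r[8]=40)
Maximum revenue is 43.
Now minimize piece count subject to staying optimal: for each k, pieces[k] = 1 + min over i with p[i]+r[k−i]=r[k] of pieces[k−i].
pieces[6] = 2
pieces[7] = 3
pieces[8] = 2
pieces[9] = 3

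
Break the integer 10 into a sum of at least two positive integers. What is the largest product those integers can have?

Let P[k] be the best product for length k (with at least one cut). For each first piece i, the rest contributes max(k−i, P[k−i]).
P[2] = 1×max(1,0) = 1×1 = 1
P[3] = max(1×2, 2×1) = 2
P[4] = max(1×3, 2×2, 3×1) = 4
P[5] = max(1×4, 2×3, 3×2, 4×1) = 6
P[6] = max(1×6, 2×4, 3×3, 4×2, 5×1) = 9
P[7] = max(1×9, 2×6, 3×4, 4×3, 5×2, 6×1) = 12
P[8] = max(1×12, 2×9, 3×6, …, 6×2, 7×1) = 18
P[9] = max(1×18, 2×12, 3×9, …, 7×2, 8×1) = 27
P[10] = max(1×27, 2×18, 3×12, …, 8×2, 9×1) = 36
One optimal split: 3 + 3 + 2 + 2; product 3×3×2×2 = 36.

36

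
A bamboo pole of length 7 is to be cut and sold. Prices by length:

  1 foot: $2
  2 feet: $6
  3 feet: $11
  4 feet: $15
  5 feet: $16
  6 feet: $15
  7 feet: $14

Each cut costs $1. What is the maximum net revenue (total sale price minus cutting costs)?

Build r[k] bottom-up: r[k] = max over allowed piece i of (p[i] + r[k−i]) − 1 per cut.
r[1] = 2
r[2] = max(2+2-1, 6+0) = 6
r[3] = max(2+6-1, 6+2-1, 11+0) = 11
r[4] = max(2+11-1, 6+6-1, 11+2-1, 15+0) = 15
r[5] = max(2+15-1, 6+11-1, 11+6-1, 15+2-1, 16+0) = 16
r[6] = max(2+16-1, 6+15-1, 11+11-1, 15+6-1, 16+2-1, 15+0) = 21
r[7] = max(2+21-1, 6+16-1, 11+15-1, …, 15+2-1, 14+0) = 25
One optimal plan: pieces 4 + 3 (1 cut) → $26 − $1 = $25.

25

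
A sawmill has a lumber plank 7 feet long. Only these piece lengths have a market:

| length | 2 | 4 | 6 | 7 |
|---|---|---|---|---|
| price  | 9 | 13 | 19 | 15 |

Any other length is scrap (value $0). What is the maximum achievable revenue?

27

Consider every possible first cut. f[k] is the best of p[i]+f[k−i] over all sellable i≤k.
f[1] = 0
f[2] = 9
f[3] = 9
f[4] = max(9+9, 13+0) = 18
f[5] = max(9+9, 13+0) = 18
f[6] = max(9+18, 13+9, 19+0) = 27
f[7] = max(9+18, 13+9, 19+0, 15+0) = 27
One optimal cutting: pieces 2 + 2 + 2 with 1 foot of scrap → $27.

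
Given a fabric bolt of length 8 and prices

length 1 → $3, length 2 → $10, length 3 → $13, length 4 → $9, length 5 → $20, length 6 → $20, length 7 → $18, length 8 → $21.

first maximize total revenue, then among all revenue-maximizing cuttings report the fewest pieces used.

4

Consider every possible first cut. r[k] is the best of p[i]+r[k−i] over all sellable i≤k.
r[1] = 3
r[2] = max(3+3, 10+0) = 10
r[3] = max(3+10, 10+3, 13+0) = 13
r[4] = max(3+13, 10+10, 13+3, 9+0) = 20
r[5] = max(3+20, 10+13, 13+10, 9+3, 20+0) = 23
r[6] = max(3+23, 10+20, 13+13, 9+10, 20+3, 20+0) = 30
r[7] = max(3+30, 10+23, 13+20, …, 20+3, 18+0) = 33
r[8] = max(3+33, 10+30, 13+23, …, 18+3, 21+0) = 40
Maximum revenue is $40.
Now minimize piece count subject to staying optimal: for each k, pieces[k] = 1 + min over i with p[i]+r[k−i]=r[k] of pieces[k−i].
pieces[5] = 2
pieces[6] = 3
pieces[7] = 3
pieces[8] = 4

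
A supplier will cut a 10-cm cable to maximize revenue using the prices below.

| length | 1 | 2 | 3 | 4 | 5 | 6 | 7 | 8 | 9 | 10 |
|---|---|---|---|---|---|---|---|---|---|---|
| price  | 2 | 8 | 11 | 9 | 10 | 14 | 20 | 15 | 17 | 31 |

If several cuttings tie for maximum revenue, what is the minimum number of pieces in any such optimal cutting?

Build r[k] bottom-up: r[k] = max over allowed piece i of (p[i] + r[k−i]).
r[1] = 2
r[2] = max(2+2, 8+0) = 8
r[3] = max(2+8, 8+2, 11+0) = 11
r[4] = max(2+11, 8+8, 11+2, 9+0) = 16
r[5] = max(2+16, 8+11, 11+8, 9+2, 10+0) = 19
r[6] = max(2+19, 8+16, 11+11, 9+8, 10+2, 14+0) = 24
r[7] = max(2+24, 8+19, 11+16, …, 14+2, 20+0) = 27
r[8] = max(2+27, 8+24, 11+19, …, 20+2, 15+0) = 32
r[9] = max(2+32, 8+27, 11+24, …, 15+2, 17+0) = 35
r[10] = max(2+35, 8+32, 11+27, …, 17+2, 31+0) = 40
Maximum revenue is 40.
Now minimize piece count subject to staying optimal: for each k, pieces[k] = 1 + min over i with p[i]+r[k−i]=r[k] of pieces[k−i].
pieces[7] = 3
pieces[8] = 4
pieces[9] = 4
pieces[10] = 5

5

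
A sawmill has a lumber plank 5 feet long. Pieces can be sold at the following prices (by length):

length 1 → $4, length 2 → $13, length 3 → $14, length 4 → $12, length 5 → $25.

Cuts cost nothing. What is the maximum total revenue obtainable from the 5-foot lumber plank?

30

Let v[k] be the best obtainable value from length k. For each k, try every first piece i and keep the best of price[i] + v[k−i].
v[1] = 4
v[2] = 13
v[3] = 17  (first piece 1, then v[2]=13)
v[4] = 26  (first piece 2, then v[2]=13)
v[5] = 30  (first piece 1, then v[4]=26)
One optimal cutting: 2 + 2 + 1 → $13 + $13 + $4 = $30.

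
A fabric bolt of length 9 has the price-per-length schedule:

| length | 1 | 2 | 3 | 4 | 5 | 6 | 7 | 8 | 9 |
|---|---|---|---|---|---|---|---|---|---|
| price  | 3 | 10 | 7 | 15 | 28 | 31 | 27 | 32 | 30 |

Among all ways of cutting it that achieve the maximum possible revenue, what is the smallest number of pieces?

Consider every possible first cut. r[k] is the best of p[i]+r[k−i] over all sellable i≤k.
r[1] = 3
r[2] = max(3+3, 10+0) = 10
r[3] = max(3+10, 10+3, 7+0) = 13
r[4] = max(3+13, 10+10, 7+3, 15+0) = 20
r[5] = max(3+20, 10+13, 7+10, 15+3, 28+0) = 28
r[6] = max(3+28, 10+20, 7+13, 15+10, 28+3, 31+0) = 31
r[7] = max(3+31, 10+28, 7+20, …, 31+3, 27+0) = 38
r[8] = max(3+38, 10+31, 7+28, …, 27+3, 32+0) = 41
r[9] = max(3+41, 10+38, 7+31, …, 32+3, 30+0) = 48
Maximum revenue is $48.
Now minimize piece count subject to staying optimal: for each k, pieces[k] = 1 + min over i with p[i]+r[k−i]=r[k] of pieces[k−i].
pieces[6] = 1
pieces[7] = 2
pieces[8] = 2
pieces[9] = 3

3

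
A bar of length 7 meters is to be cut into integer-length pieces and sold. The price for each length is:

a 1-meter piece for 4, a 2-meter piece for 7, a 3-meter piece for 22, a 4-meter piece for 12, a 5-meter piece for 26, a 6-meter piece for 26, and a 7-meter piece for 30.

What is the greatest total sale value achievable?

48

Let v[k] be the best obtainable value from length k. For each k, try every first piece i and keep the best of price[i] + v[k−i].
v[1] = 4
v[2] = 8  (first piece 1, then v[1]=4)
v[3] = 22
v[4] = 26  (first piece 1, then v[3]=22)
v[5] = 30  (first piece 1, then v[4]=26)
v[6] = 44  (first piece 3, then v[3]=22)
v[7] = 48  (first piece 1, then v[6]=44)
One optimal cutting: 3 + 3 + 1 → 22 + 22 + 4 = 48.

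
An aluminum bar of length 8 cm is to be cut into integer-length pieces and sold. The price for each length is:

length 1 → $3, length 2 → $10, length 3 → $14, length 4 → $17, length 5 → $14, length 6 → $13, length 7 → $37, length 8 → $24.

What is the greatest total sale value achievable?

40

Let v[k] be the best obtainable value from length k. For each k, try every first piece i and keep the best of price[i] + v[k−i].
v[1] = 3
v[2] = max(3+3, 10+0) = 10
v[3] = max(3+10, 10+3, 14+0) = 14
v[4] = max(3+14, 10+10, 14+3, 17+0) = 20
v[5] = max(3+20, 10+14, 14+10, 17+3, 14+0) = 24
v[6] = max(3+24, 10+20, 14+14, 17+10, 14+3, 13+0) = 30
v[7] = max(3+30, 10+24, 14+20, …, 13+3, 37+0) = 37
v[8] = max(3+37, 10+30, 14+24, …, 37+3, 24+0) = 40
One optimal cutting: 7 + 1 → $37 + $3 = $40.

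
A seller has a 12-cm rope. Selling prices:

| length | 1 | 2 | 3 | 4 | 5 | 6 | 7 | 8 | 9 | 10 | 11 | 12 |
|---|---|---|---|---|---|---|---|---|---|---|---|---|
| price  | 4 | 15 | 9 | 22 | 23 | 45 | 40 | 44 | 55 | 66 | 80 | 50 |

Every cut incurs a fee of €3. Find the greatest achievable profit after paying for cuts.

87

Build net[k] bottom-up: net[k] = max over allowed piece i of (p[i] + net[k−i]) − 3 per cut.
net[1] = 4
net[2] = 15
net[3] = 16  (first piece 1, then net[2]=15)
net[4] = 27  (first piece 2, then net[2]=15)
net[5] = 28  (first piece 1, then net[4]=27)
net[6] = 45
net[7] = 46  (first piece 1, then net[6]=45)
net[8] = 57  (first piece 2, then net[6]=45)
net[9] = 58  (first piece 1, then net[8]=57)
net[10] = 69  (first piece 2, then net[8]=57)
net[11] = 80
net[12] = 87  (first piece 6, then net[6]=45)
One optimal plan: pieces 6 + 6 (1 cut) → €90 − €3 = €87.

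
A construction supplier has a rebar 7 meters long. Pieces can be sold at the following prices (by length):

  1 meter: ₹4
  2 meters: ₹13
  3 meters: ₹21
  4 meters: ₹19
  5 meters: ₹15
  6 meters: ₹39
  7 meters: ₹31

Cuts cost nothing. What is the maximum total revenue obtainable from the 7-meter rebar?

47

Let r[k] be the best obtainable value from length k. For each k, try every first piece i and keep the best of price[i] + r[k−i].
r[1] = 4
r[2] = 13
r[3] = 21
r[4] = 26  (first piece 2, then r[2]=13)
r[5] = 34  (first piece 2, then r[3]=21)
r[6] = 42  (first piece 3, then r[3]=21)
r[7] = 47  (first piece 2, then r[5]=34)
One optimal cutting: 3 + 2 + 2 → ₹21 + ₹13 + ₹13 = ₹47.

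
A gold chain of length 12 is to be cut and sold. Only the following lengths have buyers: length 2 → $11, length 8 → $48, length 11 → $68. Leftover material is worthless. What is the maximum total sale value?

70

Build f[k] bottom-up: f[k] = max over allowed piece i of (p[i] + f[k−i]).
f[1] = 0
f[2] = 11
f[3] = 11
f[4] = 22  (first piece 2, then f[2]=11)
f[5] = 22
f[6] = 33  (first piece 2, then f[4]=22)
f[7] = 33
f[8] = max(11+33, 48+0) = 48
f[9] = max(11+33, 48+0) = 48
f[10] = max(11+48, 48+11) = 59
f[11] = max(11+48, 48+11, 68+0) = 68
f[12] = max(11+59, 48+22, 68+0) = 70
One optimal cutting: 8 + 2 + 2 → $70.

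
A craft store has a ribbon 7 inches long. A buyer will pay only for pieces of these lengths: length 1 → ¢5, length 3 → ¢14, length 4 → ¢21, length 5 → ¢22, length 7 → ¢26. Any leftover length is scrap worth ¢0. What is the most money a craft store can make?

Let f[k] be the best obtainable value from length k. For each k, try every first piece i and keep the best of price[i] + f[k−i].
f[1] = 5
f[2] = 10  (first piece 1, then f[1]=5)
f[3] = max(5+10, 14+0) = 15
f[4] = max(5+15, 14+5, 21+0) = 21
f[5] = max(5+21, 14+10, 21+5, 22+0) = 26
f[6] = max(5+26, 14+15, 21+10, 22+5) = 31
f[7] = max(5+31, 14+21, 21+15, 22+10, 26+0) = 36
One optimal cutting: 4 + 1 + 1 + 1 → ¢36.

36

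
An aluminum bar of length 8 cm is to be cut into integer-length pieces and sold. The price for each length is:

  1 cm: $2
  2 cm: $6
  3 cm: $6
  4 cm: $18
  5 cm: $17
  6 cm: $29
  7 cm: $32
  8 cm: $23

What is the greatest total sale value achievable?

Consider every possible first cut. r[k] is the best of p[i]+r[k−i] over all sellable i≤k.
r[1] = 2
r[2] = 6
r[3] = 8  (first piece 1, then r[2]=6)
r[4] = 18
r[5] = 20  (first piece 1, then r[4]=18)
r[6] = 29
r[7] = 32
r[8] = 36  (first piece 4, then r[4]=18)
One optimal cutting: 4 + 4 → $18 + $18 = $36.

36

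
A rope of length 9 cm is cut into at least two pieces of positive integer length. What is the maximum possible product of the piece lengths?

27

Let f[k] be the best product for length k (with at least one cut). For each first piece i, the rest contributes max(k−i, f[k−i]).
f[2] = 1×max(1,0) = 1×1 = 1
f[3] = max(1×2, 2×1) = 2
f[4] = max(1×3, 2×2, 3×1) = 4
f[5] = max(1×4, 2×3, 3×2, 4×1) = 6
f[6] = max(1×6, 2×4, 3×3, 4×2, 5×1) = 9
f[7] = max(1×9, 2×6, 3×4, 4×3, 5×2, 6×1) = 12
f[8] = max(1×12, 2×9, 3×6, …, 6×2, 7×1) = 18
f[9] = max(1×18, 2×12, 3×9, …, 7×2, 8×1) = 27
One optimal split: 3 + 3 + 3; product 3×3×3 = 27.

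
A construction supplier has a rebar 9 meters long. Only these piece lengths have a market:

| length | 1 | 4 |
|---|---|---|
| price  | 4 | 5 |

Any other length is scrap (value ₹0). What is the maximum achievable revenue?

36

Consider every possible first cut. r[k] is the best of p[i]+r[k−i] over all sellable i≤k.
r[1] = 4
r[2] = 8  (first piece 1, then r[1]=4)
r[3] = 12  (first piece 1, then r[2]=8)
r[4] = max(4+12, 5+0) = 16
r[5] = max(4+16, 5+4) = 20
r[6] = max(4+20, 5+8) = 24
r[7] = max(4+24, 5+12) = 28
r[8] = max(4+28, 5+16) = 32
r[9] = max(4+32, 5+20) = 36
One optimal cutting: 1 + 1 + 1 + 1 + 1 + 1 + 1 + 1 + 1 → ₹36.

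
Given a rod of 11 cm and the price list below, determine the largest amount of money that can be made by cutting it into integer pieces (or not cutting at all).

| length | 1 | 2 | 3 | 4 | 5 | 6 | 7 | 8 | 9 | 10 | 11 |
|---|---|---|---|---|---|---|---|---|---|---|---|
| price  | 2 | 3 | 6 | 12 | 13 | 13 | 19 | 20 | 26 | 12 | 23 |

Consider every possible first cut. R[k] is the best of p[i]+R[k−i] over all sellable i≤k.
R[1] = 2
R[2] = 4  (first piece 1, then R[1]=2)
R[3] = 6  (first piece 1, then R[2]=4)
R[4] = 12
R[5] = 14  (first piece 1, then R[4]=12)
R[6] = 16  (first piece 1, then R[5]=14)
R[7] = 19
R[8] = 24  (first piece 4, then R[4]=12)
R[9] = 26  (first piece 1, then R[8]=24)
R[10] = 28  (first piece 1, then R[9]=26)
R[11] = 31  (first piece 4, then R[7]=19)
One optimal cutting: 7 + 4 → $19 + $12 = $31.

31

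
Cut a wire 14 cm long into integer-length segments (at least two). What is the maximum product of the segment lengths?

Define P[k] = max over 1≤i<k of i · max(k−i, P[k−i]); the inner max lets the remainder stay uncut if that's better.
P[2] = 1×max(1,0) = 1×1 = 1
P[3] = max(1×2, 2×1) = 2
P[4] = max(1×3, 2×2, 3×1) = 4
P[5] = max(1×4, 2×3, 3×2, 4×1) = 6
P[6] = max(1×6, 2×4, 3×3, 4×2, 5×1) = 9
P[7] = max(1×9, 2×6, 3×4, 4×3, 5×2, 6×1) = 12
P[8] = max(1×12, 2×9, 3×6, …, 6×2, 7×1) = 18
P[9] = max(1×18, 2×12, 3×9, …, 7×2, 8×1) = 27
P[10] = max(1×27, 2×18, 3×12, …, 8×2, 9×1) = 36
P[11] = max(1×36, 2×27, 3×18, …, 9×2, 10×1) = 54
P[12] = max(1×54, 2×36, 3×27, …, 10×2, 11×1) = 81
P[13] = max(1×81, 2×54, 3×36, …, 11×2, 12×1) = 108
P[14] = max(1×108, 2×81, 3×54, …, 12×2, 13×1) = 162
One optimal split: 3 + 3 + 3 + 3 + 2; product 3×3×3×3×2 = 162.

162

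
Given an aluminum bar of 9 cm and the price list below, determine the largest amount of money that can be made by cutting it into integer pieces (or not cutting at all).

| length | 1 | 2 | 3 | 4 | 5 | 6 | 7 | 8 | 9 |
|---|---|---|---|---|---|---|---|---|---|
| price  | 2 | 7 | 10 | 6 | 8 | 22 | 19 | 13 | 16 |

32

Let r[k] be the best obtainable value from length k. For each k, try every first piece i and keep the best of price[i] + r[k−i].
r[1] = 2
r[2] = max(2+2, 7+0) = 7
r[3] = max(2+7, 7+2, 10+0) = 10
r[4] = max(2+10, 7+7, 10+2, 6+0) = 14
r[5] = max(2+14, 7+10, 10+7, 6+2, 8+0) = 17
r[6] = max(2+17, 7+14, 10+10, 6+7, 8+2, 22+0) = 22
r[7] = max(2+22, 7+17, 10+14, …, 22+2, 19+0) = 24
r[8] = max(2+24, 7+22, 10+17, …, 19+2, 13+0) = 29
r[9] = max(2+29, 7+24, 10+22, …, 13+2, 16+0) = 32
One optimal cutting: 6 + 3 → $22 + $10 = $32.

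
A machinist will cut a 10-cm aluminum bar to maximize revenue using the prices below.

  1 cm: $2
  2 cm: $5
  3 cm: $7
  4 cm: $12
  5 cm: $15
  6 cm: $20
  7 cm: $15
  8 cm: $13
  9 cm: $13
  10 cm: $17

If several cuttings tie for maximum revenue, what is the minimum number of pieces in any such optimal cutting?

Build r[k] bottom-up: r[k] = max over allowed piece i of (p[i] + r[k−i]).
r[1] = 2
r[2] = max(2+2, 5+0) = 5
r[3] = max(2+5, 5+2, 7+0) = 7
r[4] = max(2+7, 5+5, 7+2, 12+0) = 12
r[5] = max(2+12, 5+7, 7+5, 12+2, 15+0) = 15
r[6] = max(2+15, 5+12, 7+7, 12+5, 15+2, 20+0) = 20
r[7] = max(2+20, 5+15, 7+12, …, 20+2, 15+0) = 22
r[8] = max(2+22, 5+20, 7+15, …, 15+2, 13+0) = 25
r[9] = max(2+25, 5+22, 7+20, …, 13+2, 13+0) = 27
r[10] = max(2+27, 5+25, 7+22, …, 13+2, 17+0) = 32
Maximum revenue is $32.
Now minimize piece count subject to staying optimal: for each k, pieces[k] = 1 + min over i with p[i]+r[k−i]=r[k] of pieces[k−i].
pieces[7] = 2
pieces[8] = 2
pieces[9] = 2
pieces[10] = 2

2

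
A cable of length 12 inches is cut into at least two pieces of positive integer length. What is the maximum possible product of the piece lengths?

81

Fill f[k] for k=2..12: at each k try every first piece i and multiply by the better of (k−i) uncut or f[k−i].
f[2] = 1·max(1,0) = 1·1 = 1
f[3] = 1·max(2,1) = 1·2 = 2
f[4] = 2·max(2,1) = 2·2 = 4
f[5] = 2·max(3,2) = 2·3 = 6
f[6] = 3·max(3,2) = 3·3 = 9
f[7] = 2·max(5,6) = 2·6 = 12
f[8] = 2·max(6,9) = 2·9 = 18
f[9] = 3·max(6,9) = 3·9 = 27
f[10] = 2·max(8,18) = 2·18 = 36
f[11] = 2·max(9,27) = 2·27 = 54
f[12] = 3·max(9,27) = 3·27 = 81
One optimal split: 3 + 3 + 3 + 3; product 3·3·3·3 = 81.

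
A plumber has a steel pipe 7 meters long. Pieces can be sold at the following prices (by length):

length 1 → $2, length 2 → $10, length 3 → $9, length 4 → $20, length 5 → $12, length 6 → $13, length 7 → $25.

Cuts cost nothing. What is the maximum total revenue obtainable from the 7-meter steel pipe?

32

Let v[k] be the best obtainable value from length k. For each k, try every first piece i and keep the best of price[i] + v[k−i].
v[1] = 2
v[2] = max(2+2, 10+0) = 10
v[3] = max(2+10, 10+2, 9+0) = 12
v[4] = max(2+12, 10+10, 9+2, 20+0) = 20
v[5] = max(2+20, 10+12, 9+10, 20+2, 12+0) = 22
v[6] = max(2+22, 10+20, 9+12, 20+10, 12+2, 13+0) = 30
v[7] = max(2+30, 10+22, 9+20, …, 13+2, 25+0) = 32
One optimal cutting: 2 + 2 + 2 + 1 → $10 + $10 + $10 + $2 = $32.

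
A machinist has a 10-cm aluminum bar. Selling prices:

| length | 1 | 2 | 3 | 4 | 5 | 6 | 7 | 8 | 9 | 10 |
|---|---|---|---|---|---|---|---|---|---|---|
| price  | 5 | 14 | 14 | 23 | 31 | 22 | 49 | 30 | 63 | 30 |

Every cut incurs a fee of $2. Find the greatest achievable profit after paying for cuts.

66

Let r[k] be the best obtainable value from length k. For each k, try every first piece i and keep the best of price[i] + r[k−i] minus the 2 cut fee when i<k.
r[1] = 5
r[2] = 14
r[3] = 17  (first piece 1, then r[2]=14)
r[4] = 26  (first piece 2, then r[2]=14)
r[5] = 31
r[6] = 38  (first piece 2, then r[4]=26)
r[7] = 49
r[8] = 52  (first piece 1, then r[7]=49)
r[9] = 63
r[10] = 66  (first piece 1, then r[9]=63)
One optimal plan: pieces 9 + 1 (1 cut) → $68 − $2 = $66.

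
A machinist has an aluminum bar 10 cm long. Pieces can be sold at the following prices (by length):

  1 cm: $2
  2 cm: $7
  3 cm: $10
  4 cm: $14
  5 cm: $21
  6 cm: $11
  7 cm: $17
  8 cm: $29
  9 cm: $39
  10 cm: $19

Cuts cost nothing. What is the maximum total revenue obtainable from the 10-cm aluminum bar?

42

Consider every possible first cut. best[k] is the best of p[i]+best[k−i] over all sellable i≤k.
best[1] = 2
best[2] = max(2+2, 7+0) = 7
best[3] = max(2+7, 7+2, 10+0) = 10
best[4] = max(2+10, 7+7, 10+2, 14+0) = 14
best[5] = max(2+14, 7+10, 10+7, 14+2, 21+0) = 21
best[6] = max(2+21, 7+14, 10+10, 14+7, 21+2, 11+0) = 23
best[7] = max(2+23, 7+21, 10+14, …, 11+2, 17+0) = 28
best[8] = max(2+28, 7+23, 10+21, …, 17+2, 29+0) = 31
best[9] = max(2+31, 7+28, 10+23, …, 29+2, 39+0) = 39
best[10] = max(2+39, 7+31, 10+28, …, 39+2, 19+0) = 42
One optimal cutting: 5 + 5 → $21 + $21 = $42.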